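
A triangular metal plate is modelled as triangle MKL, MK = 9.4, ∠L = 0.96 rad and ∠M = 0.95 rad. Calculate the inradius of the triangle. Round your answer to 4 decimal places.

The third angle is ∠K = π − ∠L − ∠M = 1.232 rad.
Law of sines: KL = MK·sin M/sin L ≈ 9.3337.
Law of sines: LM = MK·sin K/sin L ≈ 10.821.
Area = ½·MK·KL·sin K ≈ 41.369.
Semiperimeter s = (9.3337+10.821+9.4)/2 = 14.777.
Inradius = area/s = 41.369/14.777 ≈ 2.7995.

r ≈ 2.7995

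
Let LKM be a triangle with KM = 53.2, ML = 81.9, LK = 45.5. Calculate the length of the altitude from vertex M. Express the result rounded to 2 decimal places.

49.35

Semiperimeter s = (53.2 + 81.9 + 45.5)/2 = 90.3.
Heron's formula: area = √(90.3·37.1·8.4·44.8) ≈ 1122.8.
The altitude from M has length 2·area/LK ≈ 49.355.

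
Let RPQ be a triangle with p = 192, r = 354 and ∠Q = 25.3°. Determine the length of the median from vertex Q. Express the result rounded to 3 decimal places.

266.963

By the law of cosines, q² = r² + p² − 2·r·p·cos Q = 39283, so q ≈ 198.2.
Median from Q: ½√(2·r² + 2·p² − q²) ≈ 266.96.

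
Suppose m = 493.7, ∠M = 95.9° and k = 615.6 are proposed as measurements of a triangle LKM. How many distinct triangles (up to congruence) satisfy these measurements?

k·sin M = 615.6·sin(95.9°) ≈ 612.3.
Since ∠M is not acute, a triangle exists only if m > k; here m ≤ k, so there is no triangle.

0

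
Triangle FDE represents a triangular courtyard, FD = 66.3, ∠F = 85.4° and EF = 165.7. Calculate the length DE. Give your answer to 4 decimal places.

By the law of cosines, DE² = EF² + FD² − 2·EF·FD·cos F = 30090, so DE ≈ 173.46.

173.4649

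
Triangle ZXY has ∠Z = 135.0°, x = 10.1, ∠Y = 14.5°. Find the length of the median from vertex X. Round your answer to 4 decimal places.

m_X ≈ 9.2689

The third angle is ∠X = 180° − ∠Y − ∠Z = 30.50°.
Law of sines: z = x·sin Z/sin X ≈ 14.071.
Law of sines: y = x·sin Y/sin X ≈ 4.9826.
Median from X: ½√(2·y² + 2·z² − x²) ≈ 9.2689.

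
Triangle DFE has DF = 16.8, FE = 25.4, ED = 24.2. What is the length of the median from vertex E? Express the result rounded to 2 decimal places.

23.34

Median from E: ½√(2·FE² + 2·ED² − DF²) ≈ 23.342.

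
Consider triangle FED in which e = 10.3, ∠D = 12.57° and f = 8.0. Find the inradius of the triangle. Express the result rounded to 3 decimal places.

By the law of cosines, d² = f² + e² − 2·f·e·cos D = 9.2401, so d ≈ 3.0398.
Area = ½·f·e·sin D ≈ 8.9664.
Semiperimeter s = (8+10.3+3.0398)/2 = 10.67.
Inradius = area/s = 8.9664/10.67 ≈ 0.84035.

0.840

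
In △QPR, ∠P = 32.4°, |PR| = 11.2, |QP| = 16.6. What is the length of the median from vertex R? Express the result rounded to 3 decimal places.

m_R ≈ 6.112

By the law of cosines, |RQ|² = |QP|² + |PR|² − 2·|QP|·|PR|·cos P = 87.045, so |RQ| ≈ 9.3298.
Median from R: ½√(2·|PR|² + 2·|RQ|² − |QP|²) ≈ 6.1117.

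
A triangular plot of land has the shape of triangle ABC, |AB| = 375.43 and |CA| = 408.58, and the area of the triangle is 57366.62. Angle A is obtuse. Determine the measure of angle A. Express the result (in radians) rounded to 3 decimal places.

∠A ≈ 2.297 rad

From area = ½·|CA|·|AB|·sin A, we get sin A = 2·area/(|CA|·|AB|) ≈ 0.74797.
Taking the obtuse solution, ∠A ≈ 2.297 rad.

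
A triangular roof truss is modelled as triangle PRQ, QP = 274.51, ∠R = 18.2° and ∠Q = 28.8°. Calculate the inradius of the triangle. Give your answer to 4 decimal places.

The third angle is ∠P = 180° − ∠R − ∠Q = 133.00°.
Law of sines: RQ = QP·sin P/sin R ≈ 642.78.
Law of sines: PR = QP·sin Q/sin R ≈ 423.41.
Area = ½·QP·RQ·sin Q ≈ 42503.
Semiperimeter s = (642.78+274.51+423.41)/2 = 670.35.
Inradius = area/s = 42503/670.35 ≈ 63.404.

r ≈ 63.4037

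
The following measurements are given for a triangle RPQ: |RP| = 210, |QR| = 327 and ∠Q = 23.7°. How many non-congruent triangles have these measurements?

2

|QR|·sin Q = 327·sin(23.7°) ≈ 131.4.
Since |QR| sin Q < |RP| < |QR| (131.4 < 210 < 327), two triangles exist.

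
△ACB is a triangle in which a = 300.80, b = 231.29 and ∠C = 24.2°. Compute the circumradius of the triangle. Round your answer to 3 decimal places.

159.313

By the law of cosines, c² = b² + a² − 2·b·a·cos C = 17060, so c ≈ 130.61.
Area = ½·b·a·sin C ≈ 14260.
Circumradius = c/(2 sin C) ≈ 159.31.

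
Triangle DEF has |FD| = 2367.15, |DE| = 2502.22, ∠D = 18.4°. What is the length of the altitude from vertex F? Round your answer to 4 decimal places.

h_F ≈ 747.1886

By the law of cosines, |EF|² = |FD|² + |DE|² − 2·|FD|·|DE|·cos D = 6.2387e+05, so |EF| ≈ 789.86.
Area = ½·|FD|·|DE|·sin D ≈ 9.3482e+05.
The altitude from F has length 2·area/|DE| ≈ 747.19.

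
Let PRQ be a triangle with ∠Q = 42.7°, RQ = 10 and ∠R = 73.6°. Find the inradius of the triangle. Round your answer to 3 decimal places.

The third angle is ∠P = 180° − ∠R − ∠Q = 63.70°.
Law of sines: QP = RQ·sin R/sin P ≈ 10.701.
Law of sines: PR = RQ·sin Q/sin P ≈ 7.5646.
Area = ½·RQ·QP·sin Q ≈ 36.284.
Semiperimeter s = (10+10.701+7.5646)/2 = 14.133.
Inradius = area/s = 36.284/14.133 ≈ 2.5674.

2.567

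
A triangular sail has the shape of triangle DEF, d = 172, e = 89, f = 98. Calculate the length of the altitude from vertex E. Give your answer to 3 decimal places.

Semiperimeter s = (172 + 89 + 98)/2 = 179.5.
Heron's formula: area = √(179.5·7.5·90.5·81.5) ≈ 3151.1.
The altitude from E has length 2·area/e ≈ 70.812.

h_E ≈ 70.812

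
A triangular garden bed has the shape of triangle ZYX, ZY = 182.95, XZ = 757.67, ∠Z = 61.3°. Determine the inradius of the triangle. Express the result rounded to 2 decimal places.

By the law of cosines, YX² = XZ² + ZY² − 2·XZ·ZY·cos Z = 4.744e+05, so YX ≈ 688.77.
Area = ½·XZ·ZY·sin Z ≈ 60793.
Semiperimeter s = (688.77+757.67+182.95)/2 = 814.69.
Inradius = area/s = 60793/814.69 ≈ 74.621.

r ≈ 74.62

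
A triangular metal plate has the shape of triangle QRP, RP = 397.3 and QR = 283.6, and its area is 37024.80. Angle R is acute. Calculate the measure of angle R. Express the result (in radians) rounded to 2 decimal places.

0.72

From area = ½·QR·RP·sin R, we get sin R = 2·area/(QR·RP) ≈ 0.65720.
Taking the acute solution, ∠R ≈ 0.717 rad.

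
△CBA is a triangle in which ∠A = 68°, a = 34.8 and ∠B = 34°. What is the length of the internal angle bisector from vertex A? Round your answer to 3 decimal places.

The third angle is ∠C = 180° − ∠B − ∠A = 78.00°.
Law of sines: c = a·sin C/sin A ≈ 36.713.
Law of sines: b = a·sin B/sin A ≈ 20.988.
The bisector from A has length 2·c·b·cos(∠A/2)/(c+b) ≈ 22.142.

22.142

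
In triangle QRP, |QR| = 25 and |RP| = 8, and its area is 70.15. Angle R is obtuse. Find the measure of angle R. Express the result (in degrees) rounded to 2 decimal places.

∠R ≈ 135.45°

From area = ½·|QR|·|RP|·sin R, we get sin R = 2·area/(|QR|·|RP|) ≈ 0.70150.
Taking the obtuse solution, ∠R ≈ 135.45°.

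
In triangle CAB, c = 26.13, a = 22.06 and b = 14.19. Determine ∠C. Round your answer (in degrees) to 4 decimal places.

By the law of cosines, cos C = (a² + b² − c²) / (2·a·b) ≈ 0.00834, so ∠C ≈ 89.52°.

89.5220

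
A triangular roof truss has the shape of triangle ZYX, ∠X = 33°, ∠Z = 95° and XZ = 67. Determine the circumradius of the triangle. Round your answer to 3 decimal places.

The third angle is ∠Y = 180° − ∠X − ∠Z = 52.00°.
Law of sines: YX = XZ·sin Z/sin Y ≈ 84.701.
Law of sines: ZY = XZ·sin X/sin Y ≈ 46.308.
Circumradius = XZ/(2 sin Y) ≈ 42.512.

R ≈ 42.512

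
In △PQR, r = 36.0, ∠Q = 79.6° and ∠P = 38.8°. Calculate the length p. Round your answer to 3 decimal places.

The third angle is ∠R = 180° − ∠P − ∠Q = 61.60°.
Law of sines: p = r·sin P/sin R ≈ 25.644.

25.644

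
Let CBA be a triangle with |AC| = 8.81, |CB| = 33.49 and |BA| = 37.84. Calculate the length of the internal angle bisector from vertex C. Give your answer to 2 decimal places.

By the law of cosines, cos C = (|AC|² + |CB|² − |BA|²) / (2·|AC|·|CB|) ≈ -0.39429, so ∠C ≈ 113.22°.
The bisector from C has length 2·|AC|·|CB|·cos(∠C/2)/(|AC|+|CB|) ≈ 7.6771.

7.68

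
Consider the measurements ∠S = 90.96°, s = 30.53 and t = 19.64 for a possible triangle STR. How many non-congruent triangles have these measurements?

1

t·sin S = 19.64·sin(90.96°) ≈ 19.64.
Since ∠S is not acute, a triangle exists only if s > t; here s > t, so there is exactly one triangle.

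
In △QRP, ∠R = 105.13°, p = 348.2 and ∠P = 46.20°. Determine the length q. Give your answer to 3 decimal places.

The third angle is ∠Q = 180° − ∠R − ∠P = 28.67°.
Law of sines: q = p·sin Q/sin P ≈ 231.45.

231.453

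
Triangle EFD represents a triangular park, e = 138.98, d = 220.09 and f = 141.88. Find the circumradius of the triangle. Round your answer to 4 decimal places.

By the law of cosines, cos E = (f² + d² − e²) / (2·f·d) ≈ 0.78866, so ∠E ≈ 37.94°.
Circumradius = e/(2 sin E) ≈ 113.02.

113.0237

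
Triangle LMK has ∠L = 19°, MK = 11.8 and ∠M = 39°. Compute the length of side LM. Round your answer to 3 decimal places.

The third angle is ∠K = 180° − ∠L − ∠M = 122.00°.
Law of sines: LM = MK·sin K/sin L ≈ 30.737.

30.737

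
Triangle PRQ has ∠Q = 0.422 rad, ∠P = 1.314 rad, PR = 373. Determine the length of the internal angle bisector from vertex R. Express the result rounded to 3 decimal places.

t_R ≈ 399.886

The third angle is ∠R = π − ∠Q − ∠P = 1.406 rad.
Law of sines: RQ = PR·sin P/sin Q ≈ 880.81.
Law of sines: QP = PR·sin R/sin Q ≈ 898.28.
The bisector from R has length 2·PR·RQ·cos(∠R/2)/(PR+RQ) ≈ 399.89.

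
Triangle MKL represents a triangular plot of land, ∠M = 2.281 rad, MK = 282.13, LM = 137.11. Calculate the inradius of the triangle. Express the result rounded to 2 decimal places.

36.43

By the law of cosines, KL² = LM² + MK² − 2·LM·MK·cos M = 1.4884e+05, so KL ≈ 385.8.
Area = ½·LM·MK·sin M ≈ 14665.
Semiperimeter s = (385.8+137.11+282.13)/2 = 402.52.
Inradius = area/s = 14665/402.52 ≈ 36.434.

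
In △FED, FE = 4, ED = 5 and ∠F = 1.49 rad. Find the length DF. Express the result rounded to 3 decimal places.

Law of sines: sin D = FE·sin F/ED ≈ 0.79739.
Since ED ≥ FE, only the acute value applies: ∠D ≈ 0.923 rad.
Then ∠E = π − ∠F − ∠D ≈ 0.729 rad.
Law of sines gives DF = ED·sin E/sin F ≈ 3.3402.

3.340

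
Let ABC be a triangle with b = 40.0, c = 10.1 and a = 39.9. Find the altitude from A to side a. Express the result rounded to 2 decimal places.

h_A ≈ 10.03

Semiperimeter s = (39.9 + 40 + 10.1)/2 = 45.
Heron's formula: area = √(45·5.1·5·34.9) ≈ 200.12.
The altitude from A has length 2·area/a ≈ 10.031.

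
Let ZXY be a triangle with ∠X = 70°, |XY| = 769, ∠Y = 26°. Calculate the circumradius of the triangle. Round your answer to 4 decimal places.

R ≈ 386.6179

The third angle is ∠Z = 180° − ∠X − ∠Y = 84.00°.
Law of sines: |YZ| = |XY|·sin X/sin Z ≈ 726.6.
Law of sines: |ZX| = |XY|·sin Y/sin Z ≈ 338.96.
Circumradius = |XY|/(2 sin Z) ≈ 386.62.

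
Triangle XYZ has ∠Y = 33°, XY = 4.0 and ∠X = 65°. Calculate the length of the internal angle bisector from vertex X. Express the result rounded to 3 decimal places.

2.394

The third angle is ∠Z = 180° − ∠X − ∠Y = 82.00°.
Law of sines: YZ = XY·sin X/sin Z ≈ 3.6609.
Law of sines: ZX = XY·sin Y/sin Z ≈ 2.2.
The bisector from X has length 2·ZX·XY·cos(∠X/2)/(ZX+XY) ≈ 2.3941.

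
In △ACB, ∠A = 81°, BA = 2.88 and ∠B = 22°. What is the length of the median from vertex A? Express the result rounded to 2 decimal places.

1.62

The third angle is ∠C = 180° − ∠B − ∠A = 77.00°.
Law of sines: CB = BA·sin A/sin C ≈ 2.9194.
Law of sines: AC = BA·sin B/sin C ≈ 1.1072.
Median from A: ½√(2·BA² + 2·AC² − CB²) ≈ 1.6216.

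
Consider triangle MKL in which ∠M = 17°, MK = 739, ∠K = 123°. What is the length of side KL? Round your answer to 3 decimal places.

The third angle is ∠L = 180° − ∠M − ∠K = 40.00°.
Law of sines: KL = MK·sin M/sin L ≈ 336.13.

336.134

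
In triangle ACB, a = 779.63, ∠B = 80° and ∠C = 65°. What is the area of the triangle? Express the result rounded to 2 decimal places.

The third angle is ∠A = 180° − ∠C − ∠B = 35.00°.
Law of sines: c = a·sin C/sin A ≈ 1231.9.
Law of sines: b = a·sin B/sin A ≈ 1338.6.
Area = ½·a·c·sin B ≈ 4.7291e+05.

472914.86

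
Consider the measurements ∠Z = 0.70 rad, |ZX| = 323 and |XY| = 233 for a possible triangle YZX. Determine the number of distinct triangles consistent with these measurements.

|ZX|·sin Z = 323·sin(0.70 rad) ≈ 208.1.
Since |ZX| sin Z < |XY| < |ZX| (208.1 < 233 < 323), two triangles exist.

2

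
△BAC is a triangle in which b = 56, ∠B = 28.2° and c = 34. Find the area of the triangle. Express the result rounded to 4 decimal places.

Law of sines: sin C = c·sin B/b ≈ 0.28691.
Since b ≥ c, only the acute value applies: ∠C ≈ 16.67°.
Then ∠A = 180° − ∠B − ∠C ≈ 135.13°.
Law of sines gives a = b·sin A/sin B ≈ 83.61.
Area = ½·b·c·sin A ≈ 671.67.

area ≈ 671.6696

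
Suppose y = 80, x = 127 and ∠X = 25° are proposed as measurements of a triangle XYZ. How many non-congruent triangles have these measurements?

y·sin X = 80·sin(25°) ≈ 33.81.
Since x ≥ y, exactly one triangle exists.

1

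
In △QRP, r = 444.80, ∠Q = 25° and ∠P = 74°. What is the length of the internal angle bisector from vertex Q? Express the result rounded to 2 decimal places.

428.37

The third angle is ∠R = 180° − ∠P − ∠Q = 81.00°.
Law of sines: q = r·sin Q/sin R ≈ 190.32.
Law of sines: p = r·sin P/sin R ≈ 432.9.
The bisector from Q has length 2·r·p·cos(∠Q/2)/(r+p) ≈ 428.37.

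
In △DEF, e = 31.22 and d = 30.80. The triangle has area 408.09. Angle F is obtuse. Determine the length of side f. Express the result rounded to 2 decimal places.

From area = ½·d·e·sin F, we get sin F = 2·area/(d·e) ≈ 0.84879.
Taking the obtuse solution, ∠F ≈ 121.92°.
Law of cosines then gives f ≈ 54.223.

54.22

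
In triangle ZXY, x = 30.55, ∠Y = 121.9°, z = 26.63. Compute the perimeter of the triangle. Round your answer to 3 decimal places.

By the law of cosines, y² = z² + x² − 2·z·x·cos Y = 2502.3, so y ≈ 50.023.
Semiperimeter s = (26.63+30.55+50.023)/2 = 53.601.
Perimeter = 26.63 + 30.55 + 50.023 = 107.2.

perimeter ≈ 107.203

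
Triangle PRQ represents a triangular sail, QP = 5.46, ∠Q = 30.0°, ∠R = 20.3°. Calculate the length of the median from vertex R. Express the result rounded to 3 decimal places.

9.840

The third angle is ∠P = 180° − ∠R − ∠Q = 129.70°.
Law of sines: RQ = QP·sin P/sin R ≈ 12.109.
Law of sines: PR = QP·sin Q/sin R ≈ 7.8689.
Median from R: ½√(2·PR² + 2·RQ² − QP²) ≈ 9.8395.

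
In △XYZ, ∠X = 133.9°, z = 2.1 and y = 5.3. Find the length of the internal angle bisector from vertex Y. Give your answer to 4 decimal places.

t_Y ≈ 3.0860

By the law of cosines, x² = y² + z² − 2·y·z·cos X = 47.935, so x ≈ 6.9235.
Law of cosines again: cos Y = (z² + x² − y²)/(2·z·x) ≈ 0.83412, so ∠Y ≈ 33.48°.
The bisector from Y has length 2·z·x·cos(∠Y/2)/(z+x) ≈ 3.086.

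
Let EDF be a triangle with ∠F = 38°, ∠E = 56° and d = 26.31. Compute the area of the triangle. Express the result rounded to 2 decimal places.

The third angle is ∠D = 180° − ∠F − ∠E = 86.00°.
Law of sines: e = d·sin E/sin D ≈ 21.865.
Law of sines: f = d·sin F/sin D ≈ 16.238.
Area = ½·d·e·sin F ≈ 177.09.

177.09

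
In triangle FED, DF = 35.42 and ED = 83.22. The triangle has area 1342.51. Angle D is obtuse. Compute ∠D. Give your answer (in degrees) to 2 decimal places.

From area = ½·ED·DF·sin D, we get sin D = 2·area/(ED·DF) ≈ 0.91090.
Taking the obtuse solution, ∠D ≈ 114.37°.

∠D ≈ 114.37°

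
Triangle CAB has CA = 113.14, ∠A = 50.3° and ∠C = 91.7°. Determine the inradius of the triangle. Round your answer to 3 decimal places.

The third angle is ∠B = 180° − ∠C − ∠A = 38.00°.
Law of sines: AB = CA·sin C/sin B ≈ 183.69.
Law of sines: BC = CA·sin A/sin B ≈ 141.39.
Area = ½·CA·AB·sin A ≈ 7995.
Semiperimeter s = (183.69+141.39+113.14)/2 = 219.11.
Inradius = area/s = 7995/219.11 ≈ 36.489.

r ≈ 36.489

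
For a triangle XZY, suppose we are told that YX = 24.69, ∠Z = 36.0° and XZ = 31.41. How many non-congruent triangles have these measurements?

XZ·sin Z = 31.41·sin(36.0°) ≈ 18.46.
Since XZ sin Z < YX < XZ (18.46 < 24.69 < 31.41), two triangles exist.

2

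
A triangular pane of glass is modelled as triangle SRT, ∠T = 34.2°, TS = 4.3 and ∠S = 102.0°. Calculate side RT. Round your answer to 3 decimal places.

The third angle is ∠R = 180° − ∠T − ∠S = 43.80°.
Law of sines: RT = TS·sin S/sin R ≈ 6.0768.

6.077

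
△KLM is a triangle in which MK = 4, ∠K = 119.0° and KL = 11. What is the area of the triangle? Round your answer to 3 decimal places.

19.242

Area = ½·MK·KL·sin K ≈ 19.242.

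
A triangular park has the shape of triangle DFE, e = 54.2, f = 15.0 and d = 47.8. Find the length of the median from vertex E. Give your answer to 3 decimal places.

Median from E: ½√(2·d² + 2·f² − e²) ≈ 22.815.

m_E ≈ 22.815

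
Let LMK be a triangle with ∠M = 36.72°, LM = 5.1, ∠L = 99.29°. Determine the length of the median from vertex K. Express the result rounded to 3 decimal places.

5.422

The third angle is ∠K = 180° − ∠L − ∠M = 43.99°.
Law of sines: MK = LM·sin L/sin K ≈ 7.2468.
Law of sines: KL = LM·sin M/sin K ≈ 4.3905.
Median from K: ½√(2·MK² + 2·KL² − LM²) ≈ 5.4216.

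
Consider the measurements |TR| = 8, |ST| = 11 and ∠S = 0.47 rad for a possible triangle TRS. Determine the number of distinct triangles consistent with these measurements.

|ST|·sin S = 11·sin(0.47 rad) ≈ 4.982.
Since |ST| sin S < |TR| < |ST| (4.982 < 8 < 11), two triangles exist.

2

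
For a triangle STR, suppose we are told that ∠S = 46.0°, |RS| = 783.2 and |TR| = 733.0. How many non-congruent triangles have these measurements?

|RS|·sin S = 783.2·sin(46.0°) ≈ 563.4.
Since |RS| sin S < |TR| < |RS| (563.4 < 733.0 < 783.2), two triangles exist.

2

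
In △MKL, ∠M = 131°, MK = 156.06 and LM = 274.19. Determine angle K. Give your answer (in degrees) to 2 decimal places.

∠K ≈ 31.63°

By the law of cosines, KL² = LM² + MK² − 2·LM·MK·cos M = 1.5568e+05, so KL ≈ 394.56.
Law of cosines again: cos K = (MK² + KL² − LM²)/(2·MK·KL) ≈ 0.85143, so ∠K ≈ 31.63°.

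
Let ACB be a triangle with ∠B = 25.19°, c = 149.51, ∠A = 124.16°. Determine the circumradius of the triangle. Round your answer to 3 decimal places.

146.638

The third angle is ∠C = 180° − ∠B − ∠A = 30.65°.
Law of sines: a = c·sin A/sin C ≈ 242.68.
Law of sines: b = c·sin B/sin C ≈ 124.82.
Circumradius = c/(2 sin C) ≈ 146.64.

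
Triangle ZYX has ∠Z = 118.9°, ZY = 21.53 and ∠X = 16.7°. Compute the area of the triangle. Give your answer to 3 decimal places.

The third angle is ∠Y = 180° − ∠X − ∠Z = 44.40°.
Law of sines: YX = ZY·sin Z/sin X ≈ 65.593.
Law of sines: XZ = ZY·sin Y/sin X ≈ 52.421.
Area = ½·ZY·YX·sin Y ≈ 494.04.

494.036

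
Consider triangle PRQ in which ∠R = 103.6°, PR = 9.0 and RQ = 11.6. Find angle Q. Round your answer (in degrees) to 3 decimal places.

∠Q ≈ 32.528°

By the law of cosines, QP² = PR² + RQ² − 2·PR·RQ·cos R = 264.66, so QP ≈ 16.268.
Law of cosines again: cos Q = (RQ² + QP² − PR²)/(2·RQ·QP) ≈ 0.84313, so ∠Q ≈ 32.53°.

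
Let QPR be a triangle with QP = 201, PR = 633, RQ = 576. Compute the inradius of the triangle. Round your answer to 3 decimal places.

Semiperimeter s = (633 + 576 + 201)/2 = 705.
Heron's formula: area = √(705·72·129·504) ≈ 57447.
Inradius = area/s = 57447/705 ≈ 81.486.

81.486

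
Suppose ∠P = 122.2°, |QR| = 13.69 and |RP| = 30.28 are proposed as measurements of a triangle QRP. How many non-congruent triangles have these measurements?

0

|RP|·sin P = 30.28·sin(122.2°) ≈ 25.62.
Since ∠P is not acute, a triangle exists only if |QR| > |RP|; here |QR| ≤ |RP|, so there is no triangle.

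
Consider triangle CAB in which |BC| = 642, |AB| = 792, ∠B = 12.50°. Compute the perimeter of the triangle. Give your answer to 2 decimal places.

perimeter ≈ 1649.88

By the law of cosines, |CA|² = |AB|² + |BC|² − 2·|AB|·|BC|·cos B = 46605, so |CA| ≈ 215.88.
Semiperimeter s = (792+642+215.88)/2 = 824.94.
Perimeter = 792 + 642 + 215.88 = 1649.9.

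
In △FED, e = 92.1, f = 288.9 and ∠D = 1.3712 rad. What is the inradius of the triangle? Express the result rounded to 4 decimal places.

r ≈ 39.1409

By the law of cosines, d² = f² + e² − 2·f·e·cos D = 81394, so d ≈ 285.3.
Area = ½·f·e·sin D ≈ 13040.
Semiperimeter s = (288.9+92.1+285.3)/2 = 333.15.
Inradius = area/s = 13040/333.15 ≈ 39.141.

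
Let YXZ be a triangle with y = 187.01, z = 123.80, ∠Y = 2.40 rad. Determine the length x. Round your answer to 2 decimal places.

75.98

Law of sines: sin Z = z·sin Y/y ≈ 0.44715.
Since y ≥ z, only the acute value applies: ∠Z ≈ 0.464 rad.
Then ∠X = π − ∠Y − ∠Z ≈ 0.278 rad.
Law of sines gives x = y·sin X/sin Y ≈ 75.983.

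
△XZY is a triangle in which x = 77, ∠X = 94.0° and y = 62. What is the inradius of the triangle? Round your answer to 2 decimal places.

Law of sines: sin Y = y·sin X/x ≈ 0.80323.
Since x ≥ y, only the acute value applies: ∠Y ≈ 53.44°.
Then ∠Z = 180° − ∠X − ∠Y ≈ 32.56°.
Law of sines gives z = x·sin Z/sin X ≈ 41.541.
Area = ½·x·y·sin Z ≈ 1284.6.
Semiperimeter s = (77+41.541+62)/2 = 90.271.
Inradius = area/s = 1284.6/90.271 ≈ 14.231.

14.23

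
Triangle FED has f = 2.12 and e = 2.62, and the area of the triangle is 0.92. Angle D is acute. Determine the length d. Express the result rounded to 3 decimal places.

From area = ½·f·e·sin D, we get sin D = 2·area/(f·e) ≈ 0.33127.
Taking the acute solution, ∠D ≈ 19.35°.
Law of cosines then gives d ≈ 0.93661.

0.937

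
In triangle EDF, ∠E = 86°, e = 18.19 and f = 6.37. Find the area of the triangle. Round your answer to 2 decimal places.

area ≈ 55.56

Law of sines: sin F = f·sin E/e ≈ 0.34934.
Since e ≥ f, only the acute value applies: ∠F ≈ 20.45°.
Then ∠D = 180° − ∠E − ∠F ≈ 73.55°.
Law of sines gives d = e·sin D/sin E ≈ 17.488.
Area = ½·e·f·sin D ≈ 55.565.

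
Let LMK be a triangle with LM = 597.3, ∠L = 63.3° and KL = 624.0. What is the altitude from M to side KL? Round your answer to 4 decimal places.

By the law of cosines, MK² = KL² + LM² − 2·KL·LM·cos L = 4.1121e+05, so MK ≈ 641.25.
Area = ½·KL·LM·sin L ≈ 1.6649e+05.
The altitude from M has length 2·area/KL ≈ 533.61.

h_M ≈ 533.6107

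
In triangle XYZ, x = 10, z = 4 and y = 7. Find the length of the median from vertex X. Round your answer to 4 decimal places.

Median from X: ½√(2·y² + 2·z² − x²) ≈ 2.7386.

m_X ≈ 2.7386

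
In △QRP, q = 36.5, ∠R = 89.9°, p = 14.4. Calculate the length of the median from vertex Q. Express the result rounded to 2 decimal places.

By the law of cosines, r² = p² + q² − 2·p·q·cos R = 1537.8, so r ≈ 39.214.
Median from Q: ½√(2·r² + 2·p² − q²) ≈ 23.227.

23.23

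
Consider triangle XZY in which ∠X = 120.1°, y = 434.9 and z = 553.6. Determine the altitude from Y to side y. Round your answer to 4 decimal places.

478.9478

By the law of cosines, x² = z² + y² − 2·z·y·cos X = 7.371e+05, so x ≈ 858.54.
Area = ½·z·y·sin X ≈ 1.0415e+05.
The altitude from Y has length 2·area/y ≈ 478.95.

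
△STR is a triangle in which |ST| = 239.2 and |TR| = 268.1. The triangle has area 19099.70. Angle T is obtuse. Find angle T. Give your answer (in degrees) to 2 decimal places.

∠T ≈ 143.44°

From area = ½·|ST|·|TR|·sin T, we get sin T = 2·area/(|ST|·|TR|) ≈ 0.59566.
Taking the obtuse solution, ∠T ≈ 143.44°.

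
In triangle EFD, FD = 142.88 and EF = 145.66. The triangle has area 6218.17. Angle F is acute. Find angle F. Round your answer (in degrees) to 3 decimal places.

∠F ≈ 36.695°

From area = ½·EF·FD·sin F, we get sin F = 2·area/(EF·FD) ≈ 0.59756.
Taking the acute solution, ∠F ≈ 36.70°.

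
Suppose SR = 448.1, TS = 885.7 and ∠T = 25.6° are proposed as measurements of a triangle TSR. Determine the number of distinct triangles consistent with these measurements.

TS·sin T = 885.7·sin(25.6°) ≈ 382.7.
Since TS sin T < SR < TS (382.7 < 448.1 < 885.7), two triangles exist.

2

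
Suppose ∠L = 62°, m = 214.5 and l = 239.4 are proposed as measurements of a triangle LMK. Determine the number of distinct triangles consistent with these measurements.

1

m·sin L = 214.5·sin(62°) ≈ 189.4.
Since l ≥ m, exactly one triangle exists.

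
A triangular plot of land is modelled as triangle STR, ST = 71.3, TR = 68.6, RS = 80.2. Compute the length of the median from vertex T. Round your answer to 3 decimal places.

57.331

Median from T: ½√(2·ST² + 2·TR² − RS²) ≈ 57.331.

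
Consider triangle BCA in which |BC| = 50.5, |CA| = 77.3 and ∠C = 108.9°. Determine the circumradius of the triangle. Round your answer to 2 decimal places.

By the law of cosines, |AB|² = |BC|² + |CA|² − 2·|BC|·|CA|·cos C = 11054, so |AB| ≈ 105.14.
Area = ½·|BC|·|CA|·sin C ≈ 1846.6.
Circumradius = |AB|/(2 sin C) ≈ 55.566.

R ≈ 55.57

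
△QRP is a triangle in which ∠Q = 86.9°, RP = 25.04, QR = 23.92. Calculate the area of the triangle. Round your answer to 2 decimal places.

Law of sines: sin P = QR·sin Q/RP ≈ 0.95387.
Since RP ≥ QR, only the acute value applies: ∠P ≈ 72.53°.
Then ∠R = 180° − ∠Q − ∠P ≈ 20.57°.
Law of sines gives PQ = RP·sin R/sin Q ≈ 8.8108.
Area = ½·RP·QR·sin R ≈ 105.22.

area ≈ 105.22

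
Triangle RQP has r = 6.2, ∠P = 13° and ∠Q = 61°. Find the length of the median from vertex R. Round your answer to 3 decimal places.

2.712

The third angle is ∠R = 180° − ∠Q − ∠P = 106.00°.
Law of sines: q = r·sin Q/sin R ≈ 5.6412.
Law of sines: p = r·sin P/sin R ≈ 1.4509.
Median from R: ½√(2·q² + 2·p² − r²) ≈ 2.7118.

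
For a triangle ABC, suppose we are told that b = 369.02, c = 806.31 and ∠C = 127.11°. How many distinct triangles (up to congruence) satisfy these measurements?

b·sin C = 369.02·sin(127.11°) ≈ 294.3.
Since ∠C is not acute, a triangle exists only if c > b; here c > b, so there is exactly one triangle.

1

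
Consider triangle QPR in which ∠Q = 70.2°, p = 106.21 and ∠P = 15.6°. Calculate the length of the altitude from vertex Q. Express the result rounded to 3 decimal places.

The third angle is ∠R = 180° − ∠Q − ∠P = 94.20°.
Law of sines: q = p·sin Q/sin P ≈ 371.6.
Law of sines: r = p·sin R/sin P ≈ 393.89.
Area = ½·p·q·sin R ≈ 19681.
The altitude from Q has length 2·area/q ≈ 105.92.

h_Q ≈ 105.925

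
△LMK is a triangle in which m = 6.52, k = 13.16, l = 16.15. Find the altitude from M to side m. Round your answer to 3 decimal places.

12.697

Semiperimeter s = (16.15 + 6.52 + 13.16)/2 = 17.915.
Heron's formula: area = √(17.915·1.765·11.395·4.755) ≈ 41.392.
The altitude from M has length 2·area/m ≈ 12.697.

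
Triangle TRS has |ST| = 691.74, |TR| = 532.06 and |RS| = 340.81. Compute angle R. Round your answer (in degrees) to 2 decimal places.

102.62

By the law of cosines, cos R = (|TR|² + |RS|² − |ST|²) / (2·|TR|·|RS|) ≈ -0.21856, so ∠R ≈ 102.62°.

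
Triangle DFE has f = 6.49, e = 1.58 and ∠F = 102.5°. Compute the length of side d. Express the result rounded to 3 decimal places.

5.962

Law of sines: sin E = e·sin F/f ≈ 0.23768.
Since f ≥ e, only the acute value applies: ∠E ≈ 13.75°.
Then ∠D = 180° − ∠F − ∠E ≈ 63.75°.
Law of sines gives d = f·sin D/sin F ≈ 5.962.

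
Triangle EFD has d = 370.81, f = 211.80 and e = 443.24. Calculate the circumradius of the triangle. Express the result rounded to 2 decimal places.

R ≈ 222.52

By the law of cosines, cos E = (f² + d² − e²) / (2·f·d) ≈ -0.08978, so ∠E ≈ 95.15°.
Circumradius = e/(2 sin E) ≈ 222.52.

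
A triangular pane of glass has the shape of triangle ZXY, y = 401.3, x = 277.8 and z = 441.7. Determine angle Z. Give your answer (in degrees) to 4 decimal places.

By the law of cosines, cos Z = (x² + y² − z²) / (2·x·y) ≈ 0.19338, so ∠Z ≈ 78.85°.

∠Z ≈ 78.8501°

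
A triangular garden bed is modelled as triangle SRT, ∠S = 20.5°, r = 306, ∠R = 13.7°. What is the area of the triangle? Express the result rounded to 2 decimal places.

The third angle is ∠T = 180° − ∠S − ∠R = 145.80°.
Law of sines: s = r·sin S/sin R ≈ 452.48.
Law of sines: t = r·sin T/sin R ≈ 726.22.
Area = ½·r·s·sin T ≈ 38912.

38912.33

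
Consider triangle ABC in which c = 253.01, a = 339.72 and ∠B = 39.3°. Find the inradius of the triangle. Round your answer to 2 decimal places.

By the law of cosines, b² = c² + a² − 2·c·a·cos B = 46397, so b ≈ 215.4.
Area = ½·c·a·sin B ≈ 27220.
Semiperimeter s = (339.72+215.4+253.01)/2 = 404.06.
Inradius = area/s = 27220/404.06 ≈ 67.366.

r ≈ 67.37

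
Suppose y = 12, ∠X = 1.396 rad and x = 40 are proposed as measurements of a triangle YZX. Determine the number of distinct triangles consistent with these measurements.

y·sin X = 12·sin(1.396 rad) ≈ 11.82.
Since x ≥ y, exactly one triangle exists.

1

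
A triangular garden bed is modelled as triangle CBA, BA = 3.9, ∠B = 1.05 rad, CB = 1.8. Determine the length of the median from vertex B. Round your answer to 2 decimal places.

2.52

By the law of cosines, AC² = CB² + BA² − 2·CB·BA·cos B = 11.464, so AC ≈ 3.3859.
Median from B: ½√(2·CB² + 2·BA² − AC²) ≈ 2.5217.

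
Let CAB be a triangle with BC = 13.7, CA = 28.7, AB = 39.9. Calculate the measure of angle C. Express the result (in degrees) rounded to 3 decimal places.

137.592

By the law of cosines, cos C = (BC² + CA² − AB²) / (2·BC·CA) ≈ -0.73836, so ∠C ≈ 137.59°.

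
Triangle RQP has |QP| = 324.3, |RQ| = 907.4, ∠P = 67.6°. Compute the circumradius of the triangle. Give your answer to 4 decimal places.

Law of sines: sin R = |QP|·sin P/|RQ| ≈ 0.33043.
Since |RQ| ≥ |QP|, only the acute value applies: ∠R ≈ 19.29°.
Then ∠Q = 180° − ∠P − ∠R ≈ 93.11°.
Law of sines gives |PR| = |RQ|·sin Q/sin P ≈ 980.01.
Circumradius = |RQ|/(2 sin P) ≈ 490.73.

490.7273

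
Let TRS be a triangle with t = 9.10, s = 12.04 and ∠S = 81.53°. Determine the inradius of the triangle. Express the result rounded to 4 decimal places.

Law of sines: sin T = t·sin S/s ≈ 0.74757.
Since s ≥ t, only the acute value applies: ∠T ≈ 48.38°.
Then ∠R = 180° − ∠S − ∠T ≈ 50.09°.
Law of sines gives r = s·sin R/sin S ≈ 9.3371.
Area = ½·s·t·sin R ≈ 42.02.
Semiperimeter p = (9.1+9.3371+12.04)/2 = 15.239.
Inradius = area/p = 42.02/15.239 ≈ 2.7575.

2.7575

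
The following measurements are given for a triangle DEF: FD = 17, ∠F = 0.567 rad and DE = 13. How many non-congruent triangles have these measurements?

2

FD·sin F = 17·sin(0.567 rad) ≈ 9.131.
Since FD sin F < DE < FD (9.131 < 13 < 17), two triangles exist.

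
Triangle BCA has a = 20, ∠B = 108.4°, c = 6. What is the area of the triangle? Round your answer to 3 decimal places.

56.933

Area = ½·c·a·sin B ≈ 56.933.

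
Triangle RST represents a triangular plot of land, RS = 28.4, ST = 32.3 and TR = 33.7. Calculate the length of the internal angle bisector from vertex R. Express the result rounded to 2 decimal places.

By the law of cosines, cos R = (TR² + RS² − ST²) / (2·TR·RS) ≈ 0.46964, so ∠R ≈ 61.99°.
The bisector from R has length 2·TR·RS·cos(∠R/2)/(TR+RS) ≈ 26.423.

26.42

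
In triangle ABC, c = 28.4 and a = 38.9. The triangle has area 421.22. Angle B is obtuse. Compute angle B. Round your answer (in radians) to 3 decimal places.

From area = ½·c·a·sin B, we get sin B = 2·area/(c·a) ≈ 0.76255.
Taking the obtuse solution, ∠B ≈ 2.274 rad.

∠B ≈ 2.274 rad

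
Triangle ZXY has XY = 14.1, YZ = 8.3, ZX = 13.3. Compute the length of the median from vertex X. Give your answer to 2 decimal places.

Median from X: ½√(2·ZX² + 2·XY² − YZ²) ≈ 13.062.

m_X ≈ 13.06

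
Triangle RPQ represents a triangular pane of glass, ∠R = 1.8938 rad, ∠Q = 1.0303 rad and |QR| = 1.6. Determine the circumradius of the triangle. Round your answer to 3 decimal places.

3.707

The third angle is ∠P = π − ∠Q − ∠R = 0.2175 rad.
Law of sines: |PQ| = |QR|·sin R/sin P ≈ 7.0314.
Law of sines: |RP| = |QR|·sin Q/sin P ≈ 6.3579.
Circumradius = |QR|/(2 sin P) ≈ 3.7074.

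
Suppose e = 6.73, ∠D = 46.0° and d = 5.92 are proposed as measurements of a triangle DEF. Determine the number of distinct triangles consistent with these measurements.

e·sin D = 6.73·sin(46.0°) ≈ 4.841.
Since e sin D < d < e (4.841 < 5.92 < 6.73), two triangles exist.

2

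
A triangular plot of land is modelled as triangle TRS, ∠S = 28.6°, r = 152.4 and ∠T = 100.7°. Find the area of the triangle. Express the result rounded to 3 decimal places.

The third angle is ∠R = 180° − ∠S − ∠T = 50.70°.
Law of sines: t = r·sin T/sin R ≈ 193.52.
Law of sines: s = r·sin S/sin R ≈ 94.274.
Area = ½·r·t·sin S ≈ 7058.7.

area ≈ 7058.739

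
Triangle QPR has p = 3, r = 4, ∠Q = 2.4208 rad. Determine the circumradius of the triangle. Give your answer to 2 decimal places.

By the law of cosines, q² = p² + r² − 2·p·r·cos Q = 43.031, so q ≈ 6.5598.
Area = ½·p·r·sin Q ≈ 3.9599.
Circumradius = q/(2 sin Q) ≈ 4.9697.

4.97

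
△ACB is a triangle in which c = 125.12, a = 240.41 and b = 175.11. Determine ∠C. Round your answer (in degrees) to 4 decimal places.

By the law of cosines, cos C = (b² + a² − c²) / (2·b·a) ≈ 0.86471, so ∠C ≈ 30.15°.

30.1504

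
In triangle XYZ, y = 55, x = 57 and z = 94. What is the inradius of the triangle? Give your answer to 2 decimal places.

r ≈ 13.89

Semiperimeter s = (57 + 55 + 94)/2 = 103.
Heron's formula: area = √(103·46·48·9) ≈ 1430.7.
Inradius = area/s = 1430.7/103 ≈ 13.89.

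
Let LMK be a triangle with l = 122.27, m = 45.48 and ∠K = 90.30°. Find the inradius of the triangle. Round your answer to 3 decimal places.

18.634

By the law of cosines, k² = l² + m² − 2·l·m·cos K = 17077, so k ≈ 130.68.
Area = ½·l·m·sin K ≈ 2780.4.
Semiperimeter s = (122.27+45.48+130.68)/2 = 149.21.
Inradius = area/s = 2780.4/149.21 ≈ 18.634.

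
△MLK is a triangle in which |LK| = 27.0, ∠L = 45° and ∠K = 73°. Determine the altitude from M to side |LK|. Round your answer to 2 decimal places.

The third angle is ∠M = 180° − ∠L − ∠K = 62.00°.
Law of sines: |KM| = |LK|·sin L/sin M ≈ 21.623.
Law of sines: |ML| = |LK|·sin K/sin M ≈ 29.243.
Area = ½·|LK|·|KM|·sin K ≈ 279.15.
The altitude from M has length 2·area/|LK| ≈ 20.678.

h_M ≈ 20.68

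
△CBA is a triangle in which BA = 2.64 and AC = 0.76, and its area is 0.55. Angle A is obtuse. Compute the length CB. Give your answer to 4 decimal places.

3.3020

From area = ½·BA·AC·sin A, we get sin A = 2·area/(BA·AC) ≈ 0.54825.
Taking the obtuse solution, ∠A ≈ 146.75°.
Law of cosines then gives CB ≈ 3.302.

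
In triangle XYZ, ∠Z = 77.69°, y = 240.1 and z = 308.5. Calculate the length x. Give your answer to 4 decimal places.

Law of sines: sin Y = y·sin Z/z ≈ 0.76039.
Since z ≥ y, only the acute value applies: ∠Y ≈ 49.50°.
Then ∠X = 180° − ∠Z − ∠Y ≈ 52.81°.
Law of sines gives x = z·sin X/sin Z ≈ 251.55.

251.5507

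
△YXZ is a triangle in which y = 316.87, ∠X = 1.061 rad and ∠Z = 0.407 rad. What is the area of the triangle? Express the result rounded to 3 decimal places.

area ≈ 17438.332

The third angle is ∠Y = π − ∠X − ∠Z = 1.674 rad.
Law of sines: x = y·sin X/sin Y ≈ 278.05.
Law of sines: z = y·sin Z/sin Y ≈ 126.1.
Area = ½·y·x·sin Z ≈ 17438.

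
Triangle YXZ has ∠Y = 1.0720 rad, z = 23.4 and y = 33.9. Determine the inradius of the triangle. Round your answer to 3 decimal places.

Law of sines: sin Z = z·sin Y/y ≈ 0.60616.
Since y ≥ z, only the acute value applies: ∠Z ≈ 0.6512 rad.
Then ∠X = π − ∠Y − ∠Z ≈ 1.4184 rad.
Law of sines gives x = y·sin X/sin Y ≈ 38.156.
Area = ½·y·z·sin X ≈ 392.03.
Semiperimeter s = (33.9+38.156+23.4)/2 = 47.728.
Inradius = area/s = 392.03/47.728 ≈ 8.2139.

r ≈ 8.214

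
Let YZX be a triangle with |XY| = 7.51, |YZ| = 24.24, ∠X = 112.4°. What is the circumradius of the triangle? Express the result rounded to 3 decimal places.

13.109

Law of sines: sin Z = |XY|·sin X/|YZ| ≈ 0.28644.
Since |YZ| ≥ |XY|, only the acute value applies: ∠Z ≈ 16.65°.
Then ∠Y = 180° − ∠X − ∠Z ≈ 50.95°.
Law of sines gives |ZX| = |YZ|·sin Y/sin X ≈ 20.362.
Circumradius = |YZ|/(2 sin X) ≈ 13.109.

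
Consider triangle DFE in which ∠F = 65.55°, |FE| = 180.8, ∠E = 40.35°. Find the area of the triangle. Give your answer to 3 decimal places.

The third angle is ∠D = 180° − ∠F − ∠E = 74.10°.
Law of sines: |ED| = |FE|·sin F/sin D ≈ 171.13.
Law of sines: |DF| = |FE|·sin E/sin D ≈ 121.72.
Area = ½·|FE|·|ED|·sin E ≈ 10016.

10016.446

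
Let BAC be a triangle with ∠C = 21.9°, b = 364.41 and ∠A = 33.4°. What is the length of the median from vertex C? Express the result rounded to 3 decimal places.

The third angle is ∠B = 180° − ∠A − ∠C = 124.70°.
Law of sines: a = b·sin A/sin B ≈ 244.
Law of sines: c = b·sin C/sin B ≈ 165.32.
Median from C: ½√(2·b² + 2·a² − c²) ≈ 298.88.

298.884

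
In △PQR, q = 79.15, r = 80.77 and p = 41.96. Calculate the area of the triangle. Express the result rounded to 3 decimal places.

Semiperimeter s = (41.96 + 79.15 + 80.77)/2 = 100.94.
Heron's formula: area = √(100.94·58.98·21.79·20.17) ≈ 1617.6.

area ≈ 1617.579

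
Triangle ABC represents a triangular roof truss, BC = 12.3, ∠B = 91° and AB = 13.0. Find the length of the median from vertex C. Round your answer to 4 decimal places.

By the law of cosines, CA² = AB² + BC² − 2·AB·BC·cos B = 325.87, so CA ≈ 18.052.
Median from C: ½√(2·BC² + 2·CA² − AB²) ≈ 14.012.

14.0118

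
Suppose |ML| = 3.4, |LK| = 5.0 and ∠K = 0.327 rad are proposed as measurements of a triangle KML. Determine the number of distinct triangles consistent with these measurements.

|LK|·sin K = 5.0·sin(0.327 rad) ≈ 1.606.
Since |LK| sin K < |ML| < |LK| (1.606 < 3.4 < 5.0), two triangles exist.

2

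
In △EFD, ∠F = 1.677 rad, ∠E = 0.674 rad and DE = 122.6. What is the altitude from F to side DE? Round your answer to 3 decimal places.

The third angle is ∠D = π − ∠E − ∠F = 0.791 rad.
Law of sines: FD = DE·sin E/sin F ≈ 76.95.
Law of sines: EF = DE·sin D/sin F ≈ 87.634.
Area = ½·DE·FD·sin D ≈ 3352.7.
The altitude from F has length 2·area/DE ≈ 54.694.

h_F ≈ 54.694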